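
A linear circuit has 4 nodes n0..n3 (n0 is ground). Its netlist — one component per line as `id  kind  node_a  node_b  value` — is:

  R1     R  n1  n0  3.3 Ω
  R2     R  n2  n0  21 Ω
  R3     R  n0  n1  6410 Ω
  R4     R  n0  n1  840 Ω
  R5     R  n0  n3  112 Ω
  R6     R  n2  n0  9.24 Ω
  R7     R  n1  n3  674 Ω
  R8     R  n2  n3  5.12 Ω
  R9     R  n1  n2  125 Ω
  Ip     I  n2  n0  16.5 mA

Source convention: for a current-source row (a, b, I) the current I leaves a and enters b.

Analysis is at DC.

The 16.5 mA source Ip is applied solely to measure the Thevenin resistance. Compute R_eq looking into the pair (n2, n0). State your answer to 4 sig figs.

Element admittances at DC:
  Y(R1) = 0.3030 S between n1,n0
  Y(R2) = 0.04762 S between n2,n0
  Y(R3) = 0.0001560 S between n0,n1
  Y(R4) = 0.001190 S between n0,n1
  Y(R5) = 0.008929 S between n0,n3
  Y(R6) = 0.1082 S between n2,n0
  Y(R7) = 0.001484 S between n1,n3
  Y(R8) = 0.1953 S between n2,n3
  Y(R9) = 0.008000 S between n1,n2
  Ip: injects 0.0165 A into n0 (from n2)
Assemble and solve the 3×3 MNA system:
  V(n1)=-0.002852  V(n2)=-0.09513  V(n3)=-0.09034

R_eq = 5.765 Ω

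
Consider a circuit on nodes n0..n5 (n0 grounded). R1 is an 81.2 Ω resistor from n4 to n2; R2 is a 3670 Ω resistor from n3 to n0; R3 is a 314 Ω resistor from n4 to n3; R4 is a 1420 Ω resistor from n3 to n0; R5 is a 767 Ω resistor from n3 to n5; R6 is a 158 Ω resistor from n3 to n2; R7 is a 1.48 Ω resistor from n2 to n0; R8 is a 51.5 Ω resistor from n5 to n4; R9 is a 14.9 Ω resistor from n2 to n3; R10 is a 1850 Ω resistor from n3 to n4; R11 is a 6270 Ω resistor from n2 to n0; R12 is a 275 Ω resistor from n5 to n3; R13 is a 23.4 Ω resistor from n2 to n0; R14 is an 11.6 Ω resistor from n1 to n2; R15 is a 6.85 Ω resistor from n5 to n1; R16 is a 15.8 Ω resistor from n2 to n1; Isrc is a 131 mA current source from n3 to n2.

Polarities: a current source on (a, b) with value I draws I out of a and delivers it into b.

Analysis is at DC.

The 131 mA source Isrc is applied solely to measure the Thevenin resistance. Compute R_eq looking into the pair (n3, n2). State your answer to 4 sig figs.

R_eq = 12.17 Ω

Apply KCL at each of the 5 non-ground nodes and solve the resulting linear system.
Node n1: branches {R14, R15, R16} → V_1 = -0.06063
Node n2: branches {R1, R6, R7, R9, R11, R13, R14, R16, Isrc} → V_2 = 0.002165
Node n3: branches {R2, R3, R4, R5, R6, R9, R10, R12, Isrc} → V_3 = -1.593
Node n4: branches {R1, R3, R8, R10} → V_4 = -0.2350
Node n5: branches {R5, R8, R12, R15} → V_5 = -0.1249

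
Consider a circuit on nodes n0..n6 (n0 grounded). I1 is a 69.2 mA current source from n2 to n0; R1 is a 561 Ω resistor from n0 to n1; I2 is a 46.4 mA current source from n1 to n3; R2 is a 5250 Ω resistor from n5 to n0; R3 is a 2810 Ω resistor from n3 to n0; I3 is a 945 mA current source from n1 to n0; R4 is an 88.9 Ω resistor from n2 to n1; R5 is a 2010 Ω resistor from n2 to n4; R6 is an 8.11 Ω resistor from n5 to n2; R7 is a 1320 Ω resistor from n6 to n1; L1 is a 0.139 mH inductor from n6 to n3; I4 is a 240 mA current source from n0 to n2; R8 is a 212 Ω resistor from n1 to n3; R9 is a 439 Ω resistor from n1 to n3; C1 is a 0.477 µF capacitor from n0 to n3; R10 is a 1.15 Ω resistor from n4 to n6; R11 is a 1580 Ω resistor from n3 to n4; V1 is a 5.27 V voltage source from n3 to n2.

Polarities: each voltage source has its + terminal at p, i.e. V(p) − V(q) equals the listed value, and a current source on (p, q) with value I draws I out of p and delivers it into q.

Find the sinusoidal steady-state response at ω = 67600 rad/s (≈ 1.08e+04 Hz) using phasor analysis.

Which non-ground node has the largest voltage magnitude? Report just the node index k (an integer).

Apply KCL at each of the 6 non-ground nodes and solve the resulting linear system.
Node n1: branches {R1, I2, I3, R4, R7, R8, R9} → V_1 = -51.85+19.27j
Node n2: branches {I1, R4, R5, R6, I4, V1} → V_2 = -6.692+21.09j
Node n3: branches {I2, R3, L1, R8, R9, C1, R11, V1} → V_3 = -1.422+21.09j
Node n4: branches {R5, R10, R11} → V_4 = -1.419+20.70j
Node n5: branches {R2, R6} → V_5 = -6.682+21.06j
Node n6: branches {R7, L1, R10} → V_6 = -1.416+20.70j
Source currents: i(V1)=0.3333+0.02470j

1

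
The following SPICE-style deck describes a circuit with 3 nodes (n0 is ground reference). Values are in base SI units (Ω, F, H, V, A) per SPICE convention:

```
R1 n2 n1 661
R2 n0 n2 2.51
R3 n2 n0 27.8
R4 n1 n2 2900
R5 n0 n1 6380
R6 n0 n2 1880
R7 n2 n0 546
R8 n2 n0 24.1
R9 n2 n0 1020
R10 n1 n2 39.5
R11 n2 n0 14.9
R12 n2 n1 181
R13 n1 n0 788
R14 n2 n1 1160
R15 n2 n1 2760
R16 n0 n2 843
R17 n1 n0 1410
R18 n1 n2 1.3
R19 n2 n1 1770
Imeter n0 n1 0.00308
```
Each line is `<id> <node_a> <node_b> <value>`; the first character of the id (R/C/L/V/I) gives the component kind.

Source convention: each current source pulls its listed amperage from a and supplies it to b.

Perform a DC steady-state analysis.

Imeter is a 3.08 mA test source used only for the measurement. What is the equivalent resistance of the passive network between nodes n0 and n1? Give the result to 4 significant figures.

MNA unknowns: 2 node voltages V₁..V_2
R1: Y=0.001513 on G[2,1]
R2: Y=0.3984 on G[0,2]
R3: Y=0.03597 on G[2,0]
R4: Y=0.0003448 on G[1,2]
R5: Y=0.0001567 on G[0,1]
R6: Y=0.0005319 on G[0,2]
R7: Y=0.001832 on G[2,0]
R8: Y=0.04149 on G[2,0]
R9: Y=0.0009804 on G[2,0]
R10: Y=0.02532 on G[1,2]
R11: Y=0.06711 on G[2,0]
R12: Y=0.005525 on G[2,1]
R13: Y=0.001269 on G[1,0]
R14: Y=0.0008621 on G[2,1]
R15: Y=0.0003623 on G[2,1]
R16: Y=0.001186 on G[0,2]
R17: Y=0.0007092 on G[1,0]
R18: Y=0.7692 on G[1,2]
R19: Y=0.0005650 on G[2,1]
Imeter: z[0]−=0.00308, z[1]+=0.00308
solve → V1=0.009396, V2=0.005589

R_eq = 3.051 Ω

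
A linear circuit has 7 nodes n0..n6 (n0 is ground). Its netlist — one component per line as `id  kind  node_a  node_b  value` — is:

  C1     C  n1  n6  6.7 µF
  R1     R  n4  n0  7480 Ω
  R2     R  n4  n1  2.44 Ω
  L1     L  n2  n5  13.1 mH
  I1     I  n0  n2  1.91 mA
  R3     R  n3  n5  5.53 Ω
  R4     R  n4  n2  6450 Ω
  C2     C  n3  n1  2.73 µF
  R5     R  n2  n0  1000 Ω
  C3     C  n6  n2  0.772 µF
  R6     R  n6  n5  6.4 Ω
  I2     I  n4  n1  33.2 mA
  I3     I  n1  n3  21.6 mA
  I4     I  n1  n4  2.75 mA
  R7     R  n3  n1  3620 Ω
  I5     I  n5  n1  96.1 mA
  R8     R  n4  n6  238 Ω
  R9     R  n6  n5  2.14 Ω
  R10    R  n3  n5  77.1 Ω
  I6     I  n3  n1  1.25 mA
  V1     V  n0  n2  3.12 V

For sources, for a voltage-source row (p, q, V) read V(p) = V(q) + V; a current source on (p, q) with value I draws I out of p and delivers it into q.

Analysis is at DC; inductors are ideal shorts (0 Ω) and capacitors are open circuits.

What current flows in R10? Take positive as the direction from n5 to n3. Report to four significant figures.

Element admittances at DC:
  Y(C1) = 0.000 S between n1,n6
  Y(R1) = 0.0001337 S between n4,n0
  Y(R2) = 0.4098 S between n4,n1
  L1: short n2↔n5 (DC inductor)
  I1: injects 0.00191 A into n2 (from n0)
  Y(R3) = 0.1808 S between n3,n5
  Y(R4) = 0.0001550 S between n4,n2
  Y(C2) = 0.000 S between n3,n1
  Y(R5) = 0.001000 S between n2,n0
  Y(C3) = 0.000 S between n6,n2
  Y(R6) = 0.1562 S between n6,n5
  I2: injects 0.0332 A into n1 (from n4)
  I3: injects 0.0216 A into n3 (from n1)
  I4: injects 0.00275 A into n4 (from n1)
  Y(R7) = 0.0002762 S between n3,n1
  I5: injects 0.0961 A into n1 (from n5)
  Y(R8) = 0.004202 S between n4,n6
  Y(R9) = 0.4673 S between n6,n5
  Y(R10) = 0.01297 S between n3,n5
  I6: injects 0.00125 A into n1 (from n3)
  V1: constraint V(n0)−V(n2) = 3.12
Assemble and solve the 8×8 MNA system:
  V(n1)=13.20  V(n2)=-3.120  V(n3)=-2.992  V(n4)=12.95  V(n5)=-3.120  V(n6)=-3.012
  i(L1)=0.004222  i(V1)=-0.003299

-0.001661 A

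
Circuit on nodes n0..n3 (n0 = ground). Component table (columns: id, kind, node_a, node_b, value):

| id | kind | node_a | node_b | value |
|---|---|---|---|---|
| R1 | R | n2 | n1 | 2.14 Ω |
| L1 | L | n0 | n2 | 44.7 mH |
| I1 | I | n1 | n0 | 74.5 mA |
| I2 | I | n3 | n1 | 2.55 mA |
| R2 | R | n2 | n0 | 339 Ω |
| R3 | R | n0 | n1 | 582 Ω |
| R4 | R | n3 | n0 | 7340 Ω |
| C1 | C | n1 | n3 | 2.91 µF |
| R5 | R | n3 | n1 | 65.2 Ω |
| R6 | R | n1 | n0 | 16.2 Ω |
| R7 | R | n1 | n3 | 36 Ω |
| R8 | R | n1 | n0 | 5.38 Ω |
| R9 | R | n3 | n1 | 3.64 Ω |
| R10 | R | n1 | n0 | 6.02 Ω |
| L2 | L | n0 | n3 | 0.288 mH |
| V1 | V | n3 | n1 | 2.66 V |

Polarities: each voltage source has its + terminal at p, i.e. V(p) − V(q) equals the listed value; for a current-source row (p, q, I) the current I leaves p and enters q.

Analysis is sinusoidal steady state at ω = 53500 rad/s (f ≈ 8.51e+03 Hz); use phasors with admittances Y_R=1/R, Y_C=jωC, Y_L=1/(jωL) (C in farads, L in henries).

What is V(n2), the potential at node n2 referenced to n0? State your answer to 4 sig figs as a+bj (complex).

-0.2363+0.3729j V

Apply KCL at each of the 3 non-ground nodes and solve the resulting linear system.
Node n1: branches {R1, I1, I2, R3, C1, R5, R6, R7, R8, R9, R10, V1} → V_1 = -0.2375+0.3755j
Node n2: branches {R1, L1, R2} → V_2 = -0.2363+0.3729j
Node n3: branches {I2, R4, C1, R5, R7, R9, L2, V1} → V_3 = 2.423+0.3755j
Source currents: i(V1)=-0.8727-0.2569j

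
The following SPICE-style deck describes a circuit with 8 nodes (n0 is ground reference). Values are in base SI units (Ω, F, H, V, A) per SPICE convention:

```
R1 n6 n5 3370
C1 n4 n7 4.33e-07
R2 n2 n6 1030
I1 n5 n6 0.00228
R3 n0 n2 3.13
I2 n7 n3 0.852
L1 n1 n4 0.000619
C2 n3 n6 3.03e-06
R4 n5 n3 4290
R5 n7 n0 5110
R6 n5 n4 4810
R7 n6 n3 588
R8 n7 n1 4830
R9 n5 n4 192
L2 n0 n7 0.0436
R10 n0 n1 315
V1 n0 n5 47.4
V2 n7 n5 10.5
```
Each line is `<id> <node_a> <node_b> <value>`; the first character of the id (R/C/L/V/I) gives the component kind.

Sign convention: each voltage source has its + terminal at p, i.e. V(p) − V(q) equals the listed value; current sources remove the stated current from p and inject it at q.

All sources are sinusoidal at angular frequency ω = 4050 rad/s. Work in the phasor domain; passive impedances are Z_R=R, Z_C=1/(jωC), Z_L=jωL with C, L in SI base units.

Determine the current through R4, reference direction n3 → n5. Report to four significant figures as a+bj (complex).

0.1418-0.01115j A

Element admittances at ω=4050 rad/s:
  Y(R1) = 0.0002967+0.000j S between n6,n5
  Y(C1) = 0.000+0.001754j S between n4,n7
  Y(R2) = 0.0009709+0.000j S between n2,n6
  I1: injects 0.00228 A into n6 (from n5)
  Y(R3) = 0.3195+0.000j S between n0,n2
  I2: injects 0.852 A into n3 (from n7)
  Y(L1) = 0.000-0.3989j S between n1,n4
  Y(C2) = 0.000+0.01227j S between n3,n6
  Y(R4) = 0.0002331+0.000j S between n5,n3
  Y(R5) = 0.0001957+0.000j S between n7,n0
  Y(R6) = 0.0002079+0.000j S between n5,n4
  Y(R7) = 0.001701+0.000j S between n6,n3
  Y(R8) = 0.0002070+0.000j S between n7,n1
  Y(R9) = 0.005208+0.000j S between n5,n4
  Y(L2) = 0.000-0.005663j S between n0,n7
  Y(R10) = 0.003175+0.000j S between n0,n1
  V1: constraint V(n0)−V(n5) = 47.4
  V2: constraint V(n7)−V(n5) = 10.5
Assemble and solve the 9×9 MNA system:
  V(n1)=-30.33-1.164j  V(n2)=1.673+0.02671j  V(n3)=561.0-47.84j  V(n4)=-30.32-1.402j  V(n5)=-47.40+0.000j  V(n6)=552.2+8.818j  V(n7)=-36.90+0.000j
  i(V1)=0.4310+0.2138j  i(V2)=-0.8410-0.1977j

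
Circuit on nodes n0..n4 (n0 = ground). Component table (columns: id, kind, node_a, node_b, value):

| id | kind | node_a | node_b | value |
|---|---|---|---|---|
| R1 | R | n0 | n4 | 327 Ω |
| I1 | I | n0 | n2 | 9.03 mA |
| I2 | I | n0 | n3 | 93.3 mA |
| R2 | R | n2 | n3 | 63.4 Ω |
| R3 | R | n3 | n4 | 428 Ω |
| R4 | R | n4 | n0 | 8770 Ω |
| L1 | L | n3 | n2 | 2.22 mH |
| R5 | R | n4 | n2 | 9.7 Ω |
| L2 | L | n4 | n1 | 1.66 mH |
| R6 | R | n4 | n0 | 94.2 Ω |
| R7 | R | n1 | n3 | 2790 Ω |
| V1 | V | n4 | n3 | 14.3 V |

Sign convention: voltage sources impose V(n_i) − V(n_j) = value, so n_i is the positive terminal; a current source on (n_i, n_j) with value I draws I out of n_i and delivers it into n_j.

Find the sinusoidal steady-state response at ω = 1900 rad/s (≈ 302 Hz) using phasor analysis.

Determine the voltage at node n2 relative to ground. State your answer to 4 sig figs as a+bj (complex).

-4.372+5.000j V

MNA unknowns: 4 node voltages V₁..V_4 plus 1 source current (V1)
R1: Y=0.003058+0.000j on G[0,4]
I1: z[0]−=0.00903, z[2]+=0.00903
I2: z[0]−=0.0933, z[3]+=0.0933
R2: Y=0.01577+0.000j on G[2,3]
R3: Y=0.002336+0.000j on G[3,4]
R4: Y=0.0001140+0.000j on G[4,0]
L1: Y=0.000-0.2371j on G[3,2]
R5: Y=0.1031+0.000j on G[4,2]
L2: Y=0.000-0.3171j on G[4,1]
R6: Y=0.01062+0.000j on G[4,0]
R7: Y=0.0003584+0.000j on G[1,3]
V1: row V4−V3=14.3, i_V1 at 4,3
solve → V1=7.422-0.01617j, V2=-4.372+5.000j, V3=-6.878+0.000j, V4=7.422+0.000j
aux → i_V1=-1.357+0.5154j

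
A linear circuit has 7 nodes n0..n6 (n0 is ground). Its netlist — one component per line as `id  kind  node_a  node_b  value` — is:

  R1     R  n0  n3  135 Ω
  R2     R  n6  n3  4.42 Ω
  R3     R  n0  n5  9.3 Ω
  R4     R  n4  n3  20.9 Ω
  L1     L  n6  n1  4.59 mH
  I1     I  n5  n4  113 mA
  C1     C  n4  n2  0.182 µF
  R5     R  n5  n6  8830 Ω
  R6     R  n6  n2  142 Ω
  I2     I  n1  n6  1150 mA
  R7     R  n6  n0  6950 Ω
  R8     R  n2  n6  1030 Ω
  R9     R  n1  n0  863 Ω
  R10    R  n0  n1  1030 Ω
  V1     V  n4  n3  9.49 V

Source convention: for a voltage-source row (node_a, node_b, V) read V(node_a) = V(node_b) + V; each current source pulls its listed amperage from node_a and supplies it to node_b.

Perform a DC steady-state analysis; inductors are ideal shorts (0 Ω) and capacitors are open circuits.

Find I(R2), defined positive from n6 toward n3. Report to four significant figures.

-0.02741 A

Element admittances at DC:
  Y(R1) = 0.007407 S between n0,n3
  Y(R2) = 0.2262 S between n6,n3
  Y(R3) = 0.1075 S between n0,n5
  Y(R4) = 0.04785 S between n4,n3
  L1: short n6↔n1 (DC inductor)
  I1: injects 0.113 A into n4 (from n5)
  Y(C1) = 0.000 S between n4,n2
  Y(R5) = 0.0001133 S between n5,n6
  Y(R6) = 0.007042 S between n6,n2
  I2: injects 1.15 A into n6 (from n1)
  Y(R7) = 0.0001439 S between n6,n0
  Y(R8) = 0.0009709 S between n2,n6
  Y(R9) = 0.001159 S between n1,n0
  Y(R10) = 0.0009709 S between n0,n1
  V1: constraint V(n4)−V(n3) = 9.49
Assemble and solve the 8×8 MNA system:
  V(n1)=11.43  V(n2)=11.43  V(n3)=11.56  V(n4)=21.05  V(n5)=-1.038  V(n6)=11.43
  i(L1)=1.174  i(V1)=-0.3411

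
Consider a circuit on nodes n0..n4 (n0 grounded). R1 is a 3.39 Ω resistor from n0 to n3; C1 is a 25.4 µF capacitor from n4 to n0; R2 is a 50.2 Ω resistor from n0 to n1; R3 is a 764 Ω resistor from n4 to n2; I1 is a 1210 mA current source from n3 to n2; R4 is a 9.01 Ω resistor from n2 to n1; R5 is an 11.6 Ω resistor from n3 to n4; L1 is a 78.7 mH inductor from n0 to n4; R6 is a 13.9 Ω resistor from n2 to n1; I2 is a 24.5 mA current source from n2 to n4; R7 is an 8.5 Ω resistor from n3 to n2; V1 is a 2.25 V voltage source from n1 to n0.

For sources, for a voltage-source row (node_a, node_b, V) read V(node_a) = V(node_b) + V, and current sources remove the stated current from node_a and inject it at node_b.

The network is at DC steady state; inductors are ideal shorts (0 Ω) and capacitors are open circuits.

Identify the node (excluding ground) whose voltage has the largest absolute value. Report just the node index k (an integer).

2

MNA unknowns: 4 node voltages V₁..V_4 plus 2 source currents (L1, V1)
R1: Y=0.2950 on G[0,3]
C1: Y=0.000 on G[4,0]
R2: Y=0.01992 on G[0,1]
R3: Y=0.001309 on G[4,2]
I1: z[3]−=1.21, z[2]+=1.21
R4: Y=0.1110 on G[2,1]
R5: Y=0.08621 on G[3,4]
L1: row V0−V4=0, i_L1 at 0,4
R6: Y=0.07194 on G[2,1]
I2: z[2]−=0.0245, z[4]+=0.0245
R7: Y=0.1176 on G[3,2]
V1: row V1−V0=2.25, i_V1 at 1,0
solve → V1=2.250, V2=4.785, V3=-1.297, V4=0.000
aux → i_L1=0.08106, i_V1=0.4189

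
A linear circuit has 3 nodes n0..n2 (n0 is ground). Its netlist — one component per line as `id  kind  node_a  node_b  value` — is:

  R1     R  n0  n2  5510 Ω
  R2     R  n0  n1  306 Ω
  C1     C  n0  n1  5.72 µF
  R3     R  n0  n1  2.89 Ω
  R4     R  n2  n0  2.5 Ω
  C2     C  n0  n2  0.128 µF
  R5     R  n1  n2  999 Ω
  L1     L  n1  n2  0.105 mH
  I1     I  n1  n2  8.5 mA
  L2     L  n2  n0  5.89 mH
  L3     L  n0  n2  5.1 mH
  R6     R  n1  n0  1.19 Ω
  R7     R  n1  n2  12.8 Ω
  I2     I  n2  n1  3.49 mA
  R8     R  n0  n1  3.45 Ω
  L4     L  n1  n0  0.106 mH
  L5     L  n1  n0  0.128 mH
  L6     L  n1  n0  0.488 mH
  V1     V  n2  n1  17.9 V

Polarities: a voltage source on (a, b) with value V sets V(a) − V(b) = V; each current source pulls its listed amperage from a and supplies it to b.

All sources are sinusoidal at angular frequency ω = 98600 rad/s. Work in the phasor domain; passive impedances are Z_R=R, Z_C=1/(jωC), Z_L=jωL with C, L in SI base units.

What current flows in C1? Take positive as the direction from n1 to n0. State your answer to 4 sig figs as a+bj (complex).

-0.3686-2.075j A

Element admittances at ω=98600 rad/s:
  Y(R1) = 0.0001815+0.000j S between n0,n2
  Y(R2) = 0.003268+0.000j S between n0,n1
  Y(C1) = 0.000+0.5640j S between n0,n1
  Y(R3) = 0.3460+0.000j S between n0,n1
  Y(R4) = 0.4000+0.000j S between n2,n0
  Y(C2) = 0.000+0.01262j S between n0,n2
  Y(R5) = 0.001001+0.000j S between n1,n2
  Y(L1) = 0.000-0.09659j S between n1,n2
  I1: injects 0.0085 A into n2 (from n1)
  Y(L2) = 0.000-0.001722j S between n2,n0
  Y(L3) = 0.000-0.001989j S between n0,n2
  Y(R6) = 0.8403+0.000j S between n1,n0
  Y(R7) = 0.07812+0.000j S between n1,n2
  I2: injects 0.00349 A into n1 (from n2)
  Y(R8) = 0.2899+0.000j S between n0,n1
  Y(L4) = 0.000-0.09568j S between n1,n0
  Y(L5) = 0.000-0.07923j S between n1,n0
  Y(L6) = 0.000-0.02078j S between n1,n0
  V1: constraint V(n2)−V(n1) = 17.9
Assemble and solve the 3×3 MNA system:
  V(n1)=-3.680+0.6536j  V(n2)=14.22+0.6536j
  i(V1)=-7.096+1.341j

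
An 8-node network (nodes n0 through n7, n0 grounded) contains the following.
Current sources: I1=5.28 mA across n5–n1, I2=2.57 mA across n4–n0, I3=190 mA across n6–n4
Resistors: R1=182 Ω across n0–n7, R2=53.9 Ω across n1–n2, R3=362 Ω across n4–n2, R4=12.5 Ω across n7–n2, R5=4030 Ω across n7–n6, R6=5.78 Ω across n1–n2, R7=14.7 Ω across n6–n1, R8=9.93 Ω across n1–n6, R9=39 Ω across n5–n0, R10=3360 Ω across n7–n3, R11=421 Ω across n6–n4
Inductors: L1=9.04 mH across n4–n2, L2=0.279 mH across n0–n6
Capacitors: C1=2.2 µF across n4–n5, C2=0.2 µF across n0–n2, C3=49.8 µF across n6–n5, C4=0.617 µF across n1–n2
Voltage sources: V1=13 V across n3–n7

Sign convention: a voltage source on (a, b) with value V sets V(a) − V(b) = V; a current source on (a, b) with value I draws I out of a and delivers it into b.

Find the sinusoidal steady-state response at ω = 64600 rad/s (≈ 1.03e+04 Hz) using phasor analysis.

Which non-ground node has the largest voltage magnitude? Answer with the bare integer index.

Apply KCL at each of the 7 non-ground nodes and solve the resulting linear system.
Node n1: branches {I1, R2, R6, R7, R8, C4} → V_1 = -0.04276-0.04484j
Node n2: branches {R2, R3, R4, R6, L1, C2, C4} → V_2 = -0.05875-0.05615j
Node n3: branches {R10, V1} → V_3 = 12.95-0.05247j
Node n4: branches {R3, I2, L1, C1, I3, R11} → V_4 = -0.005287-1.419j
Node n5: branches {I1, C1, C3, R9} → V_5 = -0.05567-0.08592j
Node n6: branches {R5, R7, I3, R8, C3, R11, L2} → V_6 = -0.05858-0.02822j
Node n7: branches {R1, R4, R5, R10, V1} → V_7 = -0.05498-0.05247j
Source currents: i(V1)=-0.003869+0.000j

3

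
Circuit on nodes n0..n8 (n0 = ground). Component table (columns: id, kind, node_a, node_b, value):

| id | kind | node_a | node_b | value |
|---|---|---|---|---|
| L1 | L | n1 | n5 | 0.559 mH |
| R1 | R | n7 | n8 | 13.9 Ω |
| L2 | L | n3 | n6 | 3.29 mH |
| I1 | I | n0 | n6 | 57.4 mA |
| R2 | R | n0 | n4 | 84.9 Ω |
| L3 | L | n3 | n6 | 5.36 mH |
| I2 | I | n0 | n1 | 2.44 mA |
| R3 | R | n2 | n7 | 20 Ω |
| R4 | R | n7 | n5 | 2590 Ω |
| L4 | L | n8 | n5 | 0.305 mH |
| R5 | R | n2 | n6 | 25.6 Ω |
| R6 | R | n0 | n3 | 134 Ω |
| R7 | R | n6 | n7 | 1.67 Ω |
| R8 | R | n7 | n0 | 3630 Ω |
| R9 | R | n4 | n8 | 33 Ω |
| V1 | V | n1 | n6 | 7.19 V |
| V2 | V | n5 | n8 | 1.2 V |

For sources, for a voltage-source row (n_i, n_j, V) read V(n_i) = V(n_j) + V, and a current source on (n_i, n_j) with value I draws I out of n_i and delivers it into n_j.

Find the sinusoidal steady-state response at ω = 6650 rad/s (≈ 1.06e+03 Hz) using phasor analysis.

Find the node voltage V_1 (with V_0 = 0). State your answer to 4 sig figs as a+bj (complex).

7.908+0.8493j V

MNA unknowns: 8 node voltages V₁..V_8 plus 2 source currents (V1, V2)
L1: Y=0.000-0.2690j on G[1,5]
R1: Y=0.07194+0.000j on G[7,8]
L2: Y=0.000-0.04571j on G[3,6]
I1: z[0]−=0.0574, z[6]+=0.0574
R2: Y=0.01178+0.000j on G[0,4]
L3: Y=0.000-0.02806j on G[3,6]
I2: z[0]−=0.00244, z[1]+=0.00244
R3: Y=0.05000+0.000j on G[2,7]
R4: Y=0.0003861+0.000j on G[7,5]
L4: Y=0.000-0.4930j on G[8,5]
R5: Y=0.03906+0.000j on G[2,6]
R6: Y=0.007463+0.000j on G[0,3]
R7: Y=0.5988+0.000j on G[6,7]
R8: Y=0.0002755+0.000j on G[7,0]
R9: Y=0.03030+0.000j on G[4,8]
V1: row V1−V6=7.19, i_V1 at 1,6
V2: row V5−V8=1.2, i_V2 at 5,8
solve → V1=7.908+0.8493j, V2=1.046+0.7585j, V3=0.7955+0.7688j, V4=4.546-0.5032j, V5=7.513-0.6988j, V6=0.7177+0.8493j, V7=1.302+0.6875j, V8=6.313-0.6988j
aux → i_V1=-0.4140+0.1062j, i_V2=0.4141+0.4860j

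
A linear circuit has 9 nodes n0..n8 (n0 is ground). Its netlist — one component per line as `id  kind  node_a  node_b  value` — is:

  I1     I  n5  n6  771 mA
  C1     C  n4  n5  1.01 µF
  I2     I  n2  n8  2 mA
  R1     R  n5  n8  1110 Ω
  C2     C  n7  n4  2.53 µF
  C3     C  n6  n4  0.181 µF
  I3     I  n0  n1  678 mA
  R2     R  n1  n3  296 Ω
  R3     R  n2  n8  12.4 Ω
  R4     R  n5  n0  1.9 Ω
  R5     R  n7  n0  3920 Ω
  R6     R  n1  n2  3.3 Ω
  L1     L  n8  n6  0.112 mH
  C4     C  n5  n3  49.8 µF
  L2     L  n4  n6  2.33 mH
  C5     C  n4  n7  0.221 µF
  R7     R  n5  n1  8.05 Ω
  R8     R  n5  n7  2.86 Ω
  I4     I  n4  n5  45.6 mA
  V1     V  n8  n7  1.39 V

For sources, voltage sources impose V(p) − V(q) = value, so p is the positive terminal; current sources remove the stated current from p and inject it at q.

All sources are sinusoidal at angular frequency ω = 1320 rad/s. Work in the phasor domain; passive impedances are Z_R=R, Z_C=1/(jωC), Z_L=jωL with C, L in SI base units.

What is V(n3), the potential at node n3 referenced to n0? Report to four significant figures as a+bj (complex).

1.299-0.2437j V

Element admittances at ω=1320 rad/s:
  I1: injects 0.771 A into n6 (from n5)
  Y(C1) = 0.000+0.001333j S between n4,n5
  I2: injects 0.002 A into n8 (from n2)
  Y(R1) = 0.0009009+0.000j S between n5,n8
  Y(C2) = 0.000+0.003340j S between n7,n4
  Y(C3) = 0.000+0.0002389j S between n6,n4
  I3: injects 0.678 A into n1 (from n0)
  Y(R2) = 0.003378+0.000j S between n1,n3
  Y(R3) = 0.08065+0.000j S between n2,n8
  Y(R4) = 0.5263+0.000j S between n5,n0
  Y(R5) = 0.0002551+0.000j S between n7,n0
  Y(R6) = 0.3030+0.000j S between n1,n2
  Y(L1) = 0.000-6.764j S between n8,n6
  Y(C4) = 0.000+0.06574j S between n5,n3
  Y(L2) = 0.000-0.3251j S between n4,n6
  Y(C5) = 0.000+0.0002917j S between n4,n7
  Y(R7) = 0.1242+0.000j S between n5,n1
  Y(R8) = 0.3497+0.000j S between n5,n7
  I4: injects 0.0456 A into n5 (from n4)
  V1: constraint V(n8)−V(n7) = 1.39
Assemble and solve the 9×9 MNA system:
  V(n1)=6.040-0.008693j  V(n2)=5.804-0.009640j  V(n3)=1.299-0.2437j  V(n4)=4.976-0.04690j  V(n5)=1.286+6.396e-06j  V(n6)=4.945+0.09402j  V(n7)=3.553-0.01320j  V(n8)=4.943-0.01320j
  i(V1)=0.7934-0.009786j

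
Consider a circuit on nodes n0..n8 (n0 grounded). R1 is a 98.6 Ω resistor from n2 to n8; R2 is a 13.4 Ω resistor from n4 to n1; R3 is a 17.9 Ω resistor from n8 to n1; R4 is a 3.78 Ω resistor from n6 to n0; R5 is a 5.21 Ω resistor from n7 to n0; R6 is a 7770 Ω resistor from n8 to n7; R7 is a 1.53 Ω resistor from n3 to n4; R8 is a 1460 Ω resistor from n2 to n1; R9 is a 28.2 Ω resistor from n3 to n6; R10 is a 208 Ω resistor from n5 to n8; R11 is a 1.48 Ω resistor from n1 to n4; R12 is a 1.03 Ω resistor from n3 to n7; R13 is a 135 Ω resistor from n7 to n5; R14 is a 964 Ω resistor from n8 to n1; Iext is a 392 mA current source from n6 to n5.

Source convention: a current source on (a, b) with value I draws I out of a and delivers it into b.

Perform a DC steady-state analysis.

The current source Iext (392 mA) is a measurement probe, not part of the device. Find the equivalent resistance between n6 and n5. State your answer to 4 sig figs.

Element admittances at DC:
  Y(R1) = 0.01014 S between n2,n8
  Y(R2) = 0.07463 S between n4,n1
  Y(R3) = 0.05587 S between n8,n1
  Y(R4) = 0.2646 S between n6,n0
  Y(R5) = 0.1919 S between n7,n0
  Y(R6) = 0.0001287 S between n8,n7
  Y(R7) = 0.6536 S between n3,n4
  Y(R8) = 0.0006849 S between n2,n1
  Y(R9) = 0.03546 S between n3,n6
  Y(R10) = 0.004808 S between n5,n8
  Y(R11) = 0.6757 S between n1,n4
  Y(R12) = 0.9709 S between n3,n7
  Y(R13) = 0.007407 S between n7,n5
  Y(R14) = 0.001037 S between n8,n1
  Iext: injects 0.392 A into n5 (from n6)
Assemble and solve the 8×8 MNA system:
  V(n1)=2.008  V(n2)=4.371  V(n3)=1.592  V(n4)=1.814  V(n5)=34.81  V(n6)=-1.118  V(n7)=1.542  V(n8)=4.531

R_eq = 91.65 Ω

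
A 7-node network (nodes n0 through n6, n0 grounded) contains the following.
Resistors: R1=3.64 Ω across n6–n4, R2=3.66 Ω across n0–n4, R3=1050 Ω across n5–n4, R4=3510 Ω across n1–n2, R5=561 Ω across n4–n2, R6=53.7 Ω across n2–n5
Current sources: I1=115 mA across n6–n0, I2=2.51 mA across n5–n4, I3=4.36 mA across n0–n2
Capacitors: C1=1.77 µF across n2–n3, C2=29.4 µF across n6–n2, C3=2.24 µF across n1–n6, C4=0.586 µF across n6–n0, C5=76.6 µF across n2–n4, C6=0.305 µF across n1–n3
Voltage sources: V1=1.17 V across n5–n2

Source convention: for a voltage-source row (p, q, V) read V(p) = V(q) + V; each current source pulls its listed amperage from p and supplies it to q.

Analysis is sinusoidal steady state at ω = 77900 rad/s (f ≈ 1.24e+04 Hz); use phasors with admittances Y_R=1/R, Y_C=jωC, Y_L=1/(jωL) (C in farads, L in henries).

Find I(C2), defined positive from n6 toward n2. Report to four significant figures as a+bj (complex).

Apply KCL at each of the 6 non-ground nodes and solve the resulting linear system.
Node n1: branches {C3, R4, C6} → V_1 = -0.3836+0.1245j
Node n2: branches {C1, C2, R4, R5, C5, R6, I3, V1} → V_2 = -0.3834+0.08224j
Node n3: branches {C1, C6} → V_3 = -0.3834+0.08845j
Node n4: branches {R1, R2, I2, R3, R5, C5} → V_4 = -0.3833+0.06409j
Node n5: branches {I2, R3, R6, V1} → V_5 = 0.7866+0.08224j
Node n6: branches {R1, I1, C2, C3, C4} → V_6 = -0.3836+0.1295j
Source currents: i(V1)=-0.02541-1.728e-05j

-0.1082-0.0004550j A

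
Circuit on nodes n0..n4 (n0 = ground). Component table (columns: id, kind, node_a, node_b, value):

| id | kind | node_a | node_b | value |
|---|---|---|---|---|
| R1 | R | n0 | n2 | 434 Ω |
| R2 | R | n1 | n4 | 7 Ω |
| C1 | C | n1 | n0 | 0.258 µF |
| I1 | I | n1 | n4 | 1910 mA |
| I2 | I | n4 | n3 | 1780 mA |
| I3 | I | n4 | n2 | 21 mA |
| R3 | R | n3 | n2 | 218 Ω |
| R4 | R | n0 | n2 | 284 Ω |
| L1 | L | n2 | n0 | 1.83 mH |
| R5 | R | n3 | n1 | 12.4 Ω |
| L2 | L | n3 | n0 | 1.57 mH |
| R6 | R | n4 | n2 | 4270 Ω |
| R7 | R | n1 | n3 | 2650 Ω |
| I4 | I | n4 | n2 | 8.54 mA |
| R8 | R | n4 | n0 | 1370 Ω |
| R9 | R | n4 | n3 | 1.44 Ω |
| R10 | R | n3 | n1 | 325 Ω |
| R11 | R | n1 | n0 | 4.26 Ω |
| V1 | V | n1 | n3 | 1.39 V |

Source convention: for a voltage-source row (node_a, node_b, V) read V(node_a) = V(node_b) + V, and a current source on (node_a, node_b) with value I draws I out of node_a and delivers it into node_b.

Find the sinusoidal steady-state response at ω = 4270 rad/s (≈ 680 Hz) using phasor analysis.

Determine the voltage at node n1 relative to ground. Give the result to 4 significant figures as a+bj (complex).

Element admittances at ω=4270 rad/s:
  Y(R1) = 0.002304+0.000j S between n0,n2
  Y(R2) = 0.1429+0.000j S between n1,n4
  Y(C1) = 0.000+0.001102j S between n1,n0
  I1: injects 1.91 A into n4 (from n1)
  I2: injects 1.78 A into n3 (from n4)
  I3: injects 0.021 A into n2 (from n4)
  Y(R3) = 0.004587+0.000j S between n3,n2
  Y(R4) = 0.003521+0.000j S between n0,n2
  Y(L1) = 0.000-0.1280j S between n2,n0
  Y(R5) = 0.08065+0.000j S between n3,n1
  Y(L2) = 0.000-0.1492j S between n3,n0
  Y(R6) = 0.0002342+0.000j S between n4,n2
  Y(R7) = 0.0003774+0.000j S between n1,n3
  I4: injects 0.00854 A into n2 (from n4)
  Y(R8) = 0.0007299+0.000j S between n4,n0
  Y(R9) = 0.6944+0.000j S between n4,n3
  Y(R10) = 0.003077+0.000j S between n3,n1
  Y(R11) = 0.2347+0.000j S between n1,n0
  V1: constraint V(n1)−V(n3) = 1.39
Assemble and solve the 5×5 MNA system:
  V(n1)=0.3174-0.6635j  V(n2)=0.04061+0.1877j  V(n3)=-1.073-0.6635j  V(n4)=-0.7146-0.6627j
  i(V1)=-2.250+0.1555j

0.3174-0.6635j V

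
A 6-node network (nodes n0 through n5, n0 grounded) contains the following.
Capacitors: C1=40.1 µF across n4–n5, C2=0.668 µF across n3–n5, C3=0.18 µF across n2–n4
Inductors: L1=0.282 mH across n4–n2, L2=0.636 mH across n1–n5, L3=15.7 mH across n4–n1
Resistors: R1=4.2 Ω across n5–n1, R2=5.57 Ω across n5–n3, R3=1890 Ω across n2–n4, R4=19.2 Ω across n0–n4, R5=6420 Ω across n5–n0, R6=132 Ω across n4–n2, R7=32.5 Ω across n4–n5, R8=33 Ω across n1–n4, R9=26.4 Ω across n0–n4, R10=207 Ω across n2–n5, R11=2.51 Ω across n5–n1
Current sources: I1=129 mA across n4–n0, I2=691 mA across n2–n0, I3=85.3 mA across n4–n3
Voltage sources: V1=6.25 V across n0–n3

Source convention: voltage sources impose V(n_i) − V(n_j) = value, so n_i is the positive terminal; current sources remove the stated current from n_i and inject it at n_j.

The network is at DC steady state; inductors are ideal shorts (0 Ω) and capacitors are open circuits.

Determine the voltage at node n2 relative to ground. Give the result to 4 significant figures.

-7.519 V

Element admittances at DC:
  Y(C1) = 0.000 S between n4,n5
  L1: short n4↔n2 (DC inductor)
  Y(R1) = 0.2381 S between n5,n1
  Y(R2) = 0.1795 S between n5,n3
  Y(R3) = 0.0005291 S between n2,n4
  Y(R4) = 0.05208 S between n0,n4
  Y(R5) = 0.0001558 S between n5,n0
  Y(R6) = 0.007576 S between n4,n2
  Y(R7) = 0.03077 S between n4,n5
  L2: short n1↔n5 (DC inductor)
  Y(C2) = 0.000 S between n3,n5
  Y(C3) = 0.000 S between n2,n4
  I1: injects 0.129 A into n0 (from n4)
  I2: injects 0.691 A into n0 (from n2)
  Y(R8) = 0.03030 S between n1,n4
  Y(R9) = 0.03788 S between n0,n4
  L3: short n4↔n1 (DC inductor)
  Y(R10) = 0.004831 S between n2,n5
  Y(R11) = 0.3984 S between n5,n1
  I3: injects 0.0853 A into n3 (from n4)
  V1: constraint V(n0)−V(n3) = 6.25
Assemble and solve the 9×9 MNA system:
  V(n1)=-7.519  V(n2)=-7.519  V(n3)=-6.250  V(n4)=-7.519  V(n5)=-7.519
  i(L1)=0.6910  i(L2)=-0.2289  i(L3)=-0.2289  i(V1)=0.1424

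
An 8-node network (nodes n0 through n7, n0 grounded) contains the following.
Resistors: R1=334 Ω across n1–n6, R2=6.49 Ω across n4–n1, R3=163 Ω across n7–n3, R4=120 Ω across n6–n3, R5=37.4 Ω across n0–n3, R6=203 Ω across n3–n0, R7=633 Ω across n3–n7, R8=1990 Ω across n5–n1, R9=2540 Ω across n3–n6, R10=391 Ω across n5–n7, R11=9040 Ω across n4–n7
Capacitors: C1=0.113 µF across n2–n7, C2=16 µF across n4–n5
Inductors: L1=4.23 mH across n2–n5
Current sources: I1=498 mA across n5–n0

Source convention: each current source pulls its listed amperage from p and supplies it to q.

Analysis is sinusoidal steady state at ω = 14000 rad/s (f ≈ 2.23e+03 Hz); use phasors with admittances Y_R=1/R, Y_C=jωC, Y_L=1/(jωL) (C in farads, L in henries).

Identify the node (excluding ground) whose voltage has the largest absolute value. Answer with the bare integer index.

MNA unknowns: 7 node voltages V₁..V_7
R1: Y=0.002994+0.000j on G[1,6]
C1: Y=0.000+0.001582j on G[2,7]
C2: Y=0.000+0.2240j on G[4,5]
R2: Y=0.1541+0.000j on G[4,1]
R3: Y=0.006135+0.000j on G[7,3]
R4: Y=0.008333+0.000j on G[6,3]
R5: Y=0.02674+0.000j on G[0,3]
R6: Y=0.004926+0.000j on G[3,0]
R7: Y=0.001580+0.000j on G[3,7]
L1: Y=0.000-0.01689j on G[2,5]
R8: Y=0.0005025+0.000j on G[5,1]
R9: Y=0.0003937+0.000j on G[3,6]
R10: Y=0.002558+0.000j on G[5,7]
R11: Y=0.0001106+0.000j on G[4,7]
I1: z[5]−=0.498, z[0]+=0.498
solve → V1=-123.9+22.79j, V2=-133.0+27.41j, V3=-15.73+0.000j, V4=-125.4+23.12j, V5=-125.2+24.23j, V6=-43.35+5.822j, V7=-49.04-6.586j

2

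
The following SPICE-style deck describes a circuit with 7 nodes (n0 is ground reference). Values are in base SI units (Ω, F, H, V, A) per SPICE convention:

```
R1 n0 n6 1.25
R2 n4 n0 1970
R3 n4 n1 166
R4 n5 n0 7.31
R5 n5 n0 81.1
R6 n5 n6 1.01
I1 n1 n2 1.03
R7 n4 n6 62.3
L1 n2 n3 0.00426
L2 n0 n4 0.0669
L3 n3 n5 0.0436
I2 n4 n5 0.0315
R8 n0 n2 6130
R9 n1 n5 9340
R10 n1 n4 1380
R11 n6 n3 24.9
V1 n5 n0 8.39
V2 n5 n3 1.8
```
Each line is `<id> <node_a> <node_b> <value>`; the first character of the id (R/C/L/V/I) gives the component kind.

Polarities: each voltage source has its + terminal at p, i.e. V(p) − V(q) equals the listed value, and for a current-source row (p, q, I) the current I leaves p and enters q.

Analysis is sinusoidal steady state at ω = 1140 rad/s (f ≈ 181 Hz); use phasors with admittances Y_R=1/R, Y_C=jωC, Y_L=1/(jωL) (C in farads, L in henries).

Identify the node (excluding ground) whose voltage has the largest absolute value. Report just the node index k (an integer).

Apply KCL at each of the 6 non-ground nodes and solve the resulting linear system.
Node n1: branches {R3, I1, R9, R10} → V_1 = -185.6-28.14j
Node n2: branches {I1, L1, R8} → V_2 = 6.594+4.997j
Node n3: branches {L1, L3, R11, V2} → V_3 = 6.590+0.000j
Node n4: branches {R2, R3, R7, L2, I2, R10} → V_4 = -36.02-28.58j
Node n5: branches {R4, R5, R6, L3, I2, R9, V1, V2} → V_5 = 8.390+0.000j
Node n6: branches {R1, R6, R7, R11} → V_6 = 4.329-0.2485j
Source currents: i(V1)=-4.323-0.2598j, i(V2)=-0.9381+0.04701j

1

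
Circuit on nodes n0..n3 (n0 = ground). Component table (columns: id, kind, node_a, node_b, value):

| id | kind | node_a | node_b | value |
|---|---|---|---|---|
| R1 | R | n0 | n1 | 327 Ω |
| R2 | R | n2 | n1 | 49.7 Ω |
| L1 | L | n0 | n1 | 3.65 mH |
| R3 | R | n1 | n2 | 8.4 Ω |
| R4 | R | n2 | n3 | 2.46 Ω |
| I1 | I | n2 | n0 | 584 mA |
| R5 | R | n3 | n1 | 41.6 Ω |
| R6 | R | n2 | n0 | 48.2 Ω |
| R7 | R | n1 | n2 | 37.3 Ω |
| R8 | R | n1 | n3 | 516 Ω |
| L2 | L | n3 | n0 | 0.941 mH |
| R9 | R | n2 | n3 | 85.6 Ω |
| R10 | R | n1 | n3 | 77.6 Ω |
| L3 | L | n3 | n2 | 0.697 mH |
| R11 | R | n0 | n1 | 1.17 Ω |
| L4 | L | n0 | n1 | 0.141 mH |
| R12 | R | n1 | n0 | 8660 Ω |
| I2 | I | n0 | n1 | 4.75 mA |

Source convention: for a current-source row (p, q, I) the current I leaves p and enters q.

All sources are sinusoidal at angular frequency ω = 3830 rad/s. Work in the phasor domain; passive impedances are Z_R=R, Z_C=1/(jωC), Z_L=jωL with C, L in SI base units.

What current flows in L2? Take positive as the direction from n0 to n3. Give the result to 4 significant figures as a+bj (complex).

0.2803-0.2194j A

Element admittances at ω=3830 rad/s:
  Y(R1) = 0.003058+0.000j S between n0,n1
  Y(R2) = 0.02012+0.000j S between n2,n1
  Y(L1) = 0.000-0.07153j S between n0,n1
  Y(R3) = 0.1190+0.000j S between n1,n2
  Y(R4) = 0.4065+0.000j S between n2,n3
  I1: injects 0.584 A into n0 (from n2)
  Y(R5) = 0.02404+0.000j S between n3,n1
  Y(R6) = 0.02075+0.000j S between n2,n0
  Y(R7) = 0.02681+0.000j S between n1,n2
  Y(R8) = 0.001938+0.000j S between n1,n3
  Y(L2) = 0.000-0.2775j S between n3,n0
  Y(R9) = 0.01168+0.000j S between n2,n3
  Y(R10) = 0.01289+0.000j S between n1,n3
  Y(L3) = 0.000-0.3746j S between n3,n2
  Y(R11) = 0.8547+0.000j S between n0,n1
  Y(L4) = 0.000-1.852j S between n0,n1
  Y(R12) = 0.0001155+0.000j S between n1,n0
  I2: injects 0.00475 A into n1 (from n0)
Assemble and solve the 3×3 MNA system:
  V(n1)=0.03281-0.1547j  V(n2)=-1.426-1.134j  V(n3)=-0.7906-1.010j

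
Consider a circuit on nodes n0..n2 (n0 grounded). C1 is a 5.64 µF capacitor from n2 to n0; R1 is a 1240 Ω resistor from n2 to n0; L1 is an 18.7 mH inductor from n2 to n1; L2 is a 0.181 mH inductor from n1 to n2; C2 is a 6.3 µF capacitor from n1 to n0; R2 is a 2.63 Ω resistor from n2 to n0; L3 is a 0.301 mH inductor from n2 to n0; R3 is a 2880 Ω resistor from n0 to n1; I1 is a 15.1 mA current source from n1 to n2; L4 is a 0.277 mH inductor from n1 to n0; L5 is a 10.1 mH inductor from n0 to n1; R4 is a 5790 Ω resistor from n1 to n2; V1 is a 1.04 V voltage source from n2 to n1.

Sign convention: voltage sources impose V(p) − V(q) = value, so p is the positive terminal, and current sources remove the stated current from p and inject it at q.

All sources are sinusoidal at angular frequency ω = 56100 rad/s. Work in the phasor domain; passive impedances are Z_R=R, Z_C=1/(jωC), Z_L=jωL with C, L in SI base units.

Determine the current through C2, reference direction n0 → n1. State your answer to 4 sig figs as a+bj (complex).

Apply KCL at each of the 2 non-ground nodes and solve the resulting linear system.
Node n1: branches {L1, L2, C2, R3, I1, L4, L5, R4, V1} → V_1 = -0.6715+0.2574j
Node n2: branches {C1, R1, L1, L2, R2, L3, I1, R4, V1} → V_2 = 0.3685+0.2574j
Source currents: i(V1)=-0.05927-0.08944j

0.09098+0.2373j A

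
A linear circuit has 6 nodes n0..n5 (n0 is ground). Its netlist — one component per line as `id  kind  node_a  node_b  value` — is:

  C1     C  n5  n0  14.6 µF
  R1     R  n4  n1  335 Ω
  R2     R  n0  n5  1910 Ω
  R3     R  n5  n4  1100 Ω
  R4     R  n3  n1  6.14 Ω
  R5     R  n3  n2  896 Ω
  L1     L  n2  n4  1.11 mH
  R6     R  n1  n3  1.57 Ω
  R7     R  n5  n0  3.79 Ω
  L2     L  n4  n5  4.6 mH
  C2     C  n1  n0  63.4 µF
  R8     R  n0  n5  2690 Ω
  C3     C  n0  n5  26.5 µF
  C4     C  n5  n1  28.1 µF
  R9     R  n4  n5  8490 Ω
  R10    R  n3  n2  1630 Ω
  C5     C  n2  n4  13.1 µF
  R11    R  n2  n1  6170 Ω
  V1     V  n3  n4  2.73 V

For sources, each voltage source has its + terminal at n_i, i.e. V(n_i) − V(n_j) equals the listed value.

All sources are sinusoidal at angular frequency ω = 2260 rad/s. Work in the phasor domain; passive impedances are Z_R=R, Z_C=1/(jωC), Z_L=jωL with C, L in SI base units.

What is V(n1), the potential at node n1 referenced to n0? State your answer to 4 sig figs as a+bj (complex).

-2.061-0.8343j V

Apply KCL at each of the 5 non-ground nodes and solve the resulting linear system.
Node n1: branches {R1, R4, R6, C2, C4, R11} → V_1 = -2.061-0.8343j
Node n2: branches {R5, L1, R10, C5, R11} → V_2 = -4.476-1.347j
Node n3: branches {R4, R5, R6, R10, V1} → V_3 = -1.746-1.361j
Node n4: branches {R1, R3, L1, L2, R9, C5, V1} → V_4 = -4.476-1.361j
Node n5: branches {C1, R2, R3, R7, L2, R8, C3, C4, R9} → V_5 = -0.05354+1.134j
Source currents: i(V1)=-0.2569+0.4212j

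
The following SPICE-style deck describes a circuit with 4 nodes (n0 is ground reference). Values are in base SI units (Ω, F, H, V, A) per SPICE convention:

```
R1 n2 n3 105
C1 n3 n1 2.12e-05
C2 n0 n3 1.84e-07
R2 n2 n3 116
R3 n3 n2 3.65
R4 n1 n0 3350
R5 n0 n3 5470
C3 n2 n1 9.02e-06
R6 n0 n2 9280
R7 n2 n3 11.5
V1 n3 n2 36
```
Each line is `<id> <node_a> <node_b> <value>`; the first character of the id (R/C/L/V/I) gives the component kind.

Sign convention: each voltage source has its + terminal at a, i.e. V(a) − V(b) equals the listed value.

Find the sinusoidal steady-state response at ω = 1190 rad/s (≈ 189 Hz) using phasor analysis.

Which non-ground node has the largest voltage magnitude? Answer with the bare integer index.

2

Element admittances at ω=1190 rad/s:
  Y(R1) = 0.009524+0.000j S between n2,n3
  Y(C1) = 0.000+0.02523j S between n3,n1
  Y(C2) = 0.000+0.0002190j S between n0,n3
  Y(R2) = 0.008621+0.000j S between n2,n3
  Y(R3) = 0.2740+0.000j S between n3,n2
  Y(R4) = 0.0002985+0.000j S between n1,n0
  Y(R5) = 0.0001828+0.000j S between n0,n3
  Y(C3) = 0.000+0.01073j S between n2,n1
  Y(R6) = 0.0001078+0.000j S between n0,n2
  Y(R7) = 0.08696+0.000j S between n2,n3
  V1: constraint V(n3)−V(n2) = 36
Assemble and solve the 4×4 MNA system:
  V(n1)=-0.1569-3.924j  V(n2)=-25.44-3.923j  V(n3)=10.56-3.923j
  i(V1)=-13.65-0.2719j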